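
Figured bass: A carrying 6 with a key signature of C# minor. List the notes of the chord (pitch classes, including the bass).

The written figures 6 are shorthand for 6/3: the 3 is implied.
A third above A in this key is C#.
A sixth above A in this key is F#.
Together with the bass A, this spells F# minor in first inversion.

A, C#, F#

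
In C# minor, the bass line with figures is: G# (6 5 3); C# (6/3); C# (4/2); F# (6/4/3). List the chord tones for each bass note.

G#, B, D#, E | C#, E, A | C#, D#, F#, A | F#, A, B, D#

G# (6/5/3): G#, B, D#, E.
C# (6/3): C#, E, A.
C# (6/4/2): C#, D#, F#, A.
F# (6/4/3): F#, A, B, D#.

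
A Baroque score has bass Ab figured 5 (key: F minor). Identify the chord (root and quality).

Ab major

The figures 5 indicate a triad in root position.
In root position the bass is the root, so the root is Ab.
The chord tones are Ab, C, Eb, giving Ab major.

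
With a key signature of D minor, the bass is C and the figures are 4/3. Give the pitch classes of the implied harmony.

C, E, F, A

The written figures 4/3 are shorthand for 6/4/3: the 6 is implied.
A third above C in this key is E.
A fourth above C in this key is F.
A sixth above C in this key is A.
Together with the bass C, this spells F major seventh in second inversion.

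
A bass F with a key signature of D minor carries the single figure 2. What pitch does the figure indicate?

G

Counting 1 letter step above F lands on G; in D minor, that letter is G.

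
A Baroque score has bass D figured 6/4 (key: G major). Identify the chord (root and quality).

The figures 6/4 indicate a triad in second inversion.
In second inversion the root lies a fourth above the bass: a fourth above D in G major is G.
The chord tones are D, G, B, giving G major.

G major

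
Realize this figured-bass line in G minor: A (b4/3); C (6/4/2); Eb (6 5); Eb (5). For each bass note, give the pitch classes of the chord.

A (6/b4/3): A, C, Db, F.
C (6/4/2): C, D, F, A.
Eb (6/5/3): Eb, G, Bb, C.
Eb (5/3): Eb, G, Bb.

A, C, Db, F | C, D, F, A | Eb, G, Bb, C | Eb, G, Bb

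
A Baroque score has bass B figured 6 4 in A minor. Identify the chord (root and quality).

E minor

The figures 6 4 indicate a triad in second inversion.
In second inversion the root lies a fourth above the bass: a fourth above B in A minor is E.
The chord tones are B, E, G, giving E minor.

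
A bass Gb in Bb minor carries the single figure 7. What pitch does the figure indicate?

Counting 6 letter steps above Gb lands on F; in Bb minor, that letter is F.

F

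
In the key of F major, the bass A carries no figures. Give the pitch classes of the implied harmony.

An unfigured bass implies 5/3.
A third above A in this key is C.
A fifth above A in this key is E.
Together with the bass A, this spells A minor in root position.

A, C, E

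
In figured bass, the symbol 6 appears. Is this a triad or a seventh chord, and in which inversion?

triad, first inversion

6 is shorthand for 6/3.
Intervals of 6/3 above the bass form a triad; the bass is the third, so this is first inversion.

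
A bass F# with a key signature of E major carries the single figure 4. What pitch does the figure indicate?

B

Counting 3 letter steps above F# lands on B; in E major, that letter is B.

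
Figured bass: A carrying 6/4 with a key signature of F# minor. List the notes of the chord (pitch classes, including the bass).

A, D, F#

A fourth above A in this key is D.
A sixth above A in this key is F#.
Together with the bass A, this spells D major in second inversion.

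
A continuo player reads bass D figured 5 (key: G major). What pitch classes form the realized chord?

D, F#, A

The written figures 5 are shorthand for 5/3: the 3 is implied.
A third above D in this key is F#.
A fifth above D in this key is A.
Together with the bass D, this spells D major in root position.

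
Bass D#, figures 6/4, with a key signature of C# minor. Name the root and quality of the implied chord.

The figures 6/4 indicate a triad in second inversion.
In second inversion the root lies a fourth above the bass: a fourth above D# in C# minor is G#.
The chord tones are D#, G#, B, giving G# minor.

G# minor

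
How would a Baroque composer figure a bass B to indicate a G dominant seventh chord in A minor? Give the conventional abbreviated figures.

6/5

B is the third of G dominant seventh, so the chord is in first inversion.
A seventh chord in first inversion is figured 6/5/3, conventionally abbreviated 6/5.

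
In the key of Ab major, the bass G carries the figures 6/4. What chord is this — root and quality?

The figures 6/4 indicate a triad in second inversion.
In second inversion the root lies a fourth above the bass: a fourth above G in Ab major is C.
The chord tones are G, C, Eb, giving C minor.

C minor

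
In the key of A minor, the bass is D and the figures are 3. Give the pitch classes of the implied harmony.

The written figures 3 are shorthand for 5/3: the 5 is implied.
A third above D in this key is F.
A fifth above D in this key is A.
Together with the bass D, this spells D minor in root position.

D, F, A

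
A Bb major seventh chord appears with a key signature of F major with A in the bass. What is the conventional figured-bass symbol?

4/2

A is the seventh of Bb major seventh, so the chord is in third inversion.
A seventh chord in third inversion is figured 6/4/2, conventionally abbreviated 4/2.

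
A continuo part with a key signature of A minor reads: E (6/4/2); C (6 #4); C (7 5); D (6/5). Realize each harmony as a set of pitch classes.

E, F, A, C | C, F#, A | C, E, G, B | D, F, A, B

E (6/4/2): E, F, A, C.
C (6/#4): C, F#, A.
C (7/5/3): C, E, G, B.
D (6/5/3): D, F, A, B.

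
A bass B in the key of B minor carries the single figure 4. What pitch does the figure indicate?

E

Counting 3 letter steps above B lands on E; in B minor, that letter is E.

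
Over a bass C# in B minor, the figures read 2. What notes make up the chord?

The written figures 2 are shorthand for 6/4/2: the 6/4 are implied.
A second above C# in this key is D.
A fourth above C# in this key is F#.
A sixth above C# in this key is A.
Together with the bass C#, this spells D major seventh in third inversion.

C#, D, F#, A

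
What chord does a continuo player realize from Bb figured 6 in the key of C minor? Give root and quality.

The figures 6 indicate a triad in first inversion.
In first inversion the root lies a sixth above the bass: a sixth above Bb in C minor is G.
The chord tones are Bb, D, G, giving G minor.

G minor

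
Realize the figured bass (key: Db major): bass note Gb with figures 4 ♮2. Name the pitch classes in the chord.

Gb, A, C, Eb

The written figures 4 ♮2 are shorthand for 6/4/2: the 6 is implied.
A second above Gb in this key is Ab, made natural (A) by the ♮ figure.
A fourth above Gb in this key is C.
A sixth above Gb in this key is Eb.
Together with the bass Gb, this spells A diminished seventh in third inversion.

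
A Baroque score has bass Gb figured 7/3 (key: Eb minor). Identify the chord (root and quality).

The figures 7/3 indicate a seventh chord in root position.
In root position the bass is the root, so the root is Gb.
The chord tones are Gb, Bb, Db, F, giving Gb major seventh.

Gb major seventh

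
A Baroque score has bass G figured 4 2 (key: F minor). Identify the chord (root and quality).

Ab major seventh

The figures 4 2 indicate a seventh chord in third inversion.
In third inversion the root lies a second above the bass: a second above G in F minor is Ab.
The chord tones are G, Ab, C, Eb, giving Ab major seventh.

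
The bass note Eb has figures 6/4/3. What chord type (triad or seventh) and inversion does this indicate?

seventh chord, second inversion

Intervals of 6/4/3 above the bass form a seventh chord; the bass is the fifth, so this is second inversion.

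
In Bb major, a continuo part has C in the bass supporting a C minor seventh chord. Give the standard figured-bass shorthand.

7

C is the root of C minor seventh, so the chord is in root position.
A seventh chord in root position is figured 7/5/3, conventionally abbreviated 7.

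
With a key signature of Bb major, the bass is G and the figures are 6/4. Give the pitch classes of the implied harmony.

G, C, Eb

A fourth above G in this key is C.
A sixth above G in this key is Eb.
Together with the bass G, this spells C minor in second inversion.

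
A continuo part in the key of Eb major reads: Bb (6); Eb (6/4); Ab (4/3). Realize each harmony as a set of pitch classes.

Bb (6/3): Bb, D, G.
Eb (6/4): Eb, Ab, C.
Ab (6/4/3): Ab, C, D, F.

Bb, D, G | Eb, Ab, C | Ab, C, D, F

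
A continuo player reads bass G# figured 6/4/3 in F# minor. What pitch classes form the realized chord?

G#, B, C#, E

A third above G# in this key is B.
A fourth above G# in this key is C#.
A sixth above G# in this key is E.
Together with the bass G#, this spells C# minor seventh in second inversion.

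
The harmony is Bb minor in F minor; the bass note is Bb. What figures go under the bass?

no figures

Bb is the root of Bb minor, so the chord is in root position.
A triad in root position is figured 5/3, conventionally abbreviated (no figures — root-position triad).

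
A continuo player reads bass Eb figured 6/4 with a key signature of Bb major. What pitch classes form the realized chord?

A fourth above Eb in this key is A.
A sixth above Eb in this key is C.
Together with the bass Eb, this spells A diminished in second inversion.

Eb, A, C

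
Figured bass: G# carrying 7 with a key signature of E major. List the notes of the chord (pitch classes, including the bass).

The written figures 7 are shorthand for 7/5/3: the 5/3 are implied.
A third above G# in this key is B.
A fifth above G# in this key is D#.
A seventh above G# in this key is F#.
Together with the bass G#, this spells G# minor seventh in root position.

G#, B, D#, F#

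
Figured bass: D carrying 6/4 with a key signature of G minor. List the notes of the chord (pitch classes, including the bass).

D, G, Bb

A fourth above D in this key is G.
A sixth above D in this key is Bb.
Together with the bass D, this spells G minor in second inversion.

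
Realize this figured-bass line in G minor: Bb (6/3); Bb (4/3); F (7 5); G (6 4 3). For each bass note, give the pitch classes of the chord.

Bb (6/3): Bb, D, G.
Bb (6/4/3): Bb, D, Eb, G.
F (7/5/3): F, A, C, Eb.
G (6/4/3): G, Bb, C, Eb.

Bb, D, G | Bb, D, Eb, G | F, A, C, Eb | G, Bb, C, Eb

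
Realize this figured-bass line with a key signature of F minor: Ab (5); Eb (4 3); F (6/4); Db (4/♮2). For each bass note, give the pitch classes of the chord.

Ab, C, Eb | Eb, G, Ab, C | F, Bb, Db | Db, E, G, Bb

Ab (5/3): Ab, C, Eb.
Eb (6/4/3): Eb, G, Ab, C.
F (6/4): F, Bb, Db.
Db (6/4/♮2): Db, E, G, Bb.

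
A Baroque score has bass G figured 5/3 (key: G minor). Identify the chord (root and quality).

The figures 5/3 indicate a triad in root position.
In root position the bass is the root, so the root is G.
The chord tones are G, Bb, D, giving G minor.

G minor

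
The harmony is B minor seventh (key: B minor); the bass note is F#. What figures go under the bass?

4/3

F# is the fifth of B minor seventh, so the chord is in second inversion.
A seventh chord in second inversion is figured 6/4/3, conventionally abbreviated 4/3.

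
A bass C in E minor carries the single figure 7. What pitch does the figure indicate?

Counting 6 letter steps above C lands on B; in E minor, that letter is B.

B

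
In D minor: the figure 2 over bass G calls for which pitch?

Counting 1 letter step above G lands on A; in D minor, that letter is A.

A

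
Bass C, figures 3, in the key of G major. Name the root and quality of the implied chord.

The figures 3 indicate a triad in root position.
In root position the bass is the root, so the root is C.
The chord tones are C, E, G, giving C major.

C major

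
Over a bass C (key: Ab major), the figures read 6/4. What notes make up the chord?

C, F, Ab

A fourth above C in this key is F.
A sixth above C in this key is Ab.
Together with the bass C, this spells F minor in second inversion.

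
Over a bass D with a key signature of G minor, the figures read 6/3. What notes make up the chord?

D, F, Bb

A third above D in this key is F.
A sixth above D in this key is Bb.
Together with the bass D, this spells Bb major in first inversion.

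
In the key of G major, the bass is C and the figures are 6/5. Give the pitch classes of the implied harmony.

C, E, G, A

The written figures 6/5 are shorthand for 6/5/3: the 3 is implied.
A third above C in this key is E.
A fifth above C in this key is G.
A sixth above C in this key is A.
Together with the bass C, this spells A minor seventh in first inversion.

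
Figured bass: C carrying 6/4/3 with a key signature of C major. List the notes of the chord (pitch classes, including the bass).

C, E, F, A

A third above C in this key is E.
A fourth above C in this key is F.
A sixth above C in this key is A.
Together with the bass C, this spells F major seventh in second inversion.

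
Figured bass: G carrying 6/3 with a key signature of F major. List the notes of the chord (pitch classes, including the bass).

G, Bb, E

A third above G in this key is Bb.
A sixth above G in this key is E.
Together with the bass G, this spells E diminished in first inversion.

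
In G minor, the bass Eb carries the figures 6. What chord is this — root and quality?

C minor

The figures 6 indicate a triad in first inversion.
In first inversion the root lies a sixth above the bass: a sixth above Eb in G minor is C.
The chord tones are Eb, G, C, giving C minor.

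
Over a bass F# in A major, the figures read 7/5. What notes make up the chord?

F#, A, C#, E

The written figures 7/5 are shorthand for 7/5/3: the 3 is implied.
A third above F# in this key is A.
A fifth above F# in this key is C#.
A seventh above F# in this key is E.
Together with the bass F#, this spells F# minor seventh in root position.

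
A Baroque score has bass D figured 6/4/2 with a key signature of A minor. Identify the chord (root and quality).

E minor seventh

The figures 6/4/2 indicate a seventh chord in third inversion.
In third inversion the root lies a second above the bass: a second above D in A minor is E.
The chord tones are D, E, G, B, giving E minor seventh.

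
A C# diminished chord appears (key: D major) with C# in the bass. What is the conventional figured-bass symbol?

no figures

C# is the root of C# diminished, so the chord is in root position.
A triad in root position is figured 5/3, conventionally abbreviated (no figures — root-position triad).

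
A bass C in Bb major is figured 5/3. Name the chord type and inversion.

Intervals of 5/3 above the bass form a triad; the bass is the root, so this is root position.

triad, root position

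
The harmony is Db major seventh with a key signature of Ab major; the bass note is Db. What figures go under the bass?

Db is the root of Db major seventh, so the chord is in root position.
A seventh chord in root position is figured 7/5/3, conventionally abbreviated 7.

7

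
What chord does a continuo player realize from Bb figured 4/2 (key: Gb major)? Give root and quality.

The figures 4/2 indicate a seventh chord in third inversion.
In third inversion the root lies a second above the bass: a second above Bb in Gb major is Cb.
The chord tones are Bb, Cb, Eb, Gb, giving Cb major seventh.

Cb major seventh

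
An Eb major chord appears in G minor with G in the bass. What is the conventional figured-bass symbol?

G is the third of Eb major, so the chord is in first inversion.
A triad in first inversion is figured 6/3, conventionally abbreviated 6.

6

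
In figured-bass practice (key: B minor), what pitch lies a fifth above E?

B

Counting 4 letter steps above E lands on B; in B minor, that letter is B.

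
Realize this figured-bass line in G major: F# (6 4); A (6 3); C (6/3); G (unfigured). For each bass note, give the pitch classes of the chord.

F#, B, D | A, C, F# | C, E, A | G, B, D

F# (6/4): F#, B, D.
A (6/3): A, C, F#.
C (6/3): C, E, A.
G (5/3): G, B, D.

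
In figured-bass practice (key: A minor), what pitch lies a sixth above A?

Counting 5 letter steps above A lands on F; in A minor, that letter is F.

F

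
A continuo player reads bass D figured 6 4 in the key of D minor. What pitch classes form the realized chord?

A fourth above D in this key is G.
A sixth above D in this key is Bb.
Together with the bass D, this spells G minor in second inversion.

D, G, Bb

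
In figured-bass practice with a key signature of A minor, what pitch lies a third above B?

Counting 2 letter steps above B lands on D; in A minor, that letter is D.

D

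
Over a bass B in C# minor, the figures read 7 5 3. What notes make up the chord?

A third above B in this key is D#.
A fifth above B in this key is F#.
A seventh above B in this key is A.
Together with the bass B, this spells B dominant seventh in root position.

B, D#, F#, A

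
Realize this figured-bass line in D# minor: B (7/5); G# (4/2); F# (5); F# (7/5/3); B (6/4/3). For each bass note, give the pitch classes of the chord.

B (7/5/3): B, D#, F#, A#.
G# (6/4/2): G#, A#, C#, E#.
F# (5/3): F#, A#, C#.
F# (7/5/3): F#, A#, C#, E#.
B (6/4/3): B, D#, E#, G#.

B, D#, F#, A# | G#, A#, C#, E# | F#, A#, C# | F#, A#, C#, E# | B, D#, E#, G#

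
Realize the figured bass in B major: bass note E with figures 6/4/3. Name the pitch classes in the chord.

A third above E in this key is G#.
A fourth above E in this key is A#.
A sixth above E in this key is C#.
Together with the bass E, this spells A# half-diminished seventh in second inversion.

E, G#, A#, C#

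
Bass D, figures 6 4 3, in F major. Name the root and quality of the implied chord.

G minor seventh

The figures 6 4 3 indicate a seventh chord in second inversion.
In second inversion the root lies a fourth above the bass: a fourth above D in F major is G.
The chord tones are D, F, G, Bb, giving G minor seventh.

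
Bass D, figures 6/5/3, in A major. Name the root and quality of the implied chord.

B minor seventh

The figures 6/5/3 indicate a seventh chord in first inversion.
In first inversion the root lies a sixth above the bass: a sixth above D in A major is B.
The chord tones are D, F#, A, B, giving B minor seventh.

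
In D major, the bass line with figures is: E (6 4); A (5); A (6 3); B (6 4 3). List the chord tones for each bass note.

E (6/4): E, A, C#.
A (5/3): A, C#, E.
A (6/3): A, C#, F#.
B (6/4/3): B, D, E, G.

E, A, C# | A, C#, E | A, C#, F# | B, D, E, G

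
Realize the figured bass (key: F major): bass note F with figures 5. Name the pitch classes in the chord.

The written figures 5 are shorthand for 5/3: the 3 is implied.
A third above F in this key is A.
A fifth above F in this key is C.
Together with the bass F, this spells F major in root position.

F, A, C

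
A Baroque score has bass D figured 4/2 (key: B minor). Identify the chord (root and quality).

E minor seventh

The figures 4/2 indicate a seventh chord in third inversion.
In third inversion the root lies a second above the bass: a second above D in B minor is E.
The chord tones are D, E, G, B, giving E minor seventh.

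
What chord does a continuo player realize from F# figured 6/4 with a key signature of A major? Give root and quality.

B minor

The figures 6/4 indicate a triad in second inversion.
In second inversion the root lies a fourth above the bass: a fourth above F# in A major is B.
The chord tones are F#, B, D, giving B minor.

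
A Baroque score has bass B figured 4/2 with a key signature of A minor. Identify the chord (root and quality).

The figures 4/2 indicate a seventh chord in third inversion.
In third inversion the root lies a second above the bass: a second above B in A minor is C.
The chord tones are B, C, E, G, giving C major seventh.

C major seventh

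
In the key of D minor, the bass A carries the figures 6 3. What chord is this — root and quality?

The figures 6 3 indicate a triad in first inversion.
In first inversion the root lies a sixth above the bass: a sixth above A in D minor is F.
The chord tones are A, C, F, giving F major.

F major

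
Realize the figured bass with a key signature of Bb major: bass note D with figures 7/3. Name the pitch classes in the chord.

D, F, A, C

The written figures 7/3 are shorthand for 7/5/3: the 5 is implied.
A third above D in this key is F.
A fifth above D in this key is A.
A seventh above D in this key is C.
Together with the bass D, this spells D minor seventh in root position.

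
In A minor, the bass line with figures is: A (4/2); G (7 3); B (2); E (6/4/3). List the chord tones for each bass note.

A (6/4/2): A, B, D, F.
G (7/5/3): G, B, D, F.
B (6/4/2): B, C, E, G.
E (6/4/3): E, G, A, C.

A, B, D, F | G, B, D, F | B, C, E, G | E, G, A, C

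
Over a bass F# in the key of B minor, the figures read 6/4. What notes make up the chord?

A fourth above F# in this key is B.
A sixth above F# in this key is D.
Together with the bass F#, this spells B minor in second inversion.

F#, B, D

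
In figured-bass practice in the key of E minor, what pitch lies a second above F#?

G

Counting 1 letter step above F# lands on G; in E minor, that letter is G.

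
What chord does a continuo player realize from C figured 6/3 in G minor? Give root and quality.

The figures 6/3 indicate a triad in first inversion.
In first inversion the root lies a sixth above the bass: a sixth above C in G minor is A.
The chord tones are C, Eb, A, giving A diminished.

A diminished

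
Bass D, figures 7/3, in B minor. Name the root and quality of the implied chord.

D major seventh

The figures 7/3 indicate a seventh chord in root position.
In root position the bass is the root, so the root is D.
The chord tones are D, F#, A, C#, giving D major seventh.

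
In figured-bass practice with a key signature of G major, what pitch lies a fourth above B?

E

Counting 3 letter steps above B lands on E; in G major, that letter is E.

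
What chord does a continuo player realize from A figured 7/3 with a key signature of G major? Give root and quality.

The figures 7/3 indicate a seventh chord in root position.
In root position the bass is the root, so the root is A.
The chord tones are A, C, E, G, giving A minor seventh.

A minor seventh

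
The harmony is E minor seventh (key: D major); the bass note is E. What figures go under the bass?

E is the root of E minor seventh, so the chord is in root position.
A seventh chord in root position is figured 7/5/3, conventionally abbreviated 7.

7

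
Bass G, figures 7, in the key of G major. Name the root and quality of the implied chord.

G major seventh

The figures 7 indicate a seventh chord in root position.
In root position the bass is the root, so the root is G.
The chord tones are G, B, D, F#, giving G major seventh.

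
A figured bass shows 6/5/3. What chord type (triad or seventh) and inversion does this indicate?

Intervals of 6/5/3 above the bass form a seventh chord; the bass is the third, so this is first inversion.

seventh chord, first inversion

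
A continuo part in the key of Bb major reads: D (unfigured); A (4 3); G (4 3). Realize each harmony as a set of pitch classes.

D (5/3): D, F, A.
A (6/4/3): A, C, D, F.
G (6/4/3): G, Bb, C, Eb.

D, F, A | A, C, D, F | G, Bb, C, Eb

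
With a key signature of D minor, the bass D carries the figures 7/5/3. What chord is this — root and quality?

D minor seventh

The figures 7/5/3 indicate a seventh chord in root position.
In root position the bass is the root, so the root is D.
The chord tones are D, F, A, C, giving D minor seventh.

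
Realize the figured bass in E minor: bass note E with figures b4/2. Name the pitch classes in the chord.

The written figures b4/2 are shorthand for 6/4/2: the 6 is implied.
A second above E in this key is F#.
A fourth above E in this key is A, lowered to Ab by the flat.
A sixth above E in this key is C.

E, F#, Ab, C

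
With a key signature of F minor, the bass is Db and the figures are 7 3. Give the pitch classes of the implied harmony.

Db, F, Ab, C

The written figures 7 3 are shorthand for 7/5/3: the 5 is implied.
A third above Db in this key is F.
A fifth above Db in this key is Ab.
A seventh above Db in this key is C.
Together with the bass Db, this spells Db major seventh in root position.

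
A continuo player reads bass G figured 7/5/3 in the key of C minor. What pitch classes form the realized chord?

A third above G in this key is Bb.
A fifth above G in this key is D.
A seventh above G in this key is F.
Together with the bass G, this spells G minor seventh in root position.

G, Bb, D, F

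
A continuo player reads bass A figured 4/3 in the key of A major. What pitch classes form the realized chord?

The written figures 4/3 are shorthand for 6/4/3: the 6 is implied.
A third above A in this key is C#.
A fourth above A in this key is D.
A sixth above A in this key is F#.
Together with the bass A, this spells D major seventh in second inversion.

A, C#, D, F#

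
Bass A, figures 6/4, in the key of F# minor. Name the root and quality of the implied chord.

D major

The figures 6/4 indicate a triad in second inversion.
In second inversion the root lies a fourth above the bass: a fourth above A in F# minor is D.
The chord tones are A, D, F#, giving D major.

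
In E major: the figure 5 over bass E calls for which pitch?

B

Counting 4 letter steps above E lands on B; in E major, that letter is B.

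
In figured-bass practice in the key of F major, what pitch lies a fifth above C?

Counting 4 letter steps above C lands on G; in F major, that letter is G.

G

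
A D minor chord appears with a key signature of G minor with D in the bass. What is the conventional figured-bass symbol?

D is the root of D minor, so the chord is in root position.
A triad in root position is figured 5/3, conventionally abbreviated (no figures — root-position triad).

no figures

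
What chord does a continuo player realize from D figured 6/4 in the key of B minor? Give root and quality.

The figures 6/4 indicate a triad in second inversion.
In second inversion the root lies a fourth above the bass: a fourth above D in B minor is G.
The chord tones are D, G, B, giving G major.

G major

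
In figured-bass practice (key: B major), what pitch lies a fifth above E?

Counting 4 letter steps above E lands on B; in B major, that letter is B.

B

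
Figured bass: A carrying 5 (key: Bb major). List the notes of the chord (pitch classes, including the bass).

The written figures 5 are shorthand for 5/3: the 3 is implied.
A third above A in this key is C.
A fifth above A in this key is Eb.
Together with the bass A, this spells A diminished in root position.

A, C, Eb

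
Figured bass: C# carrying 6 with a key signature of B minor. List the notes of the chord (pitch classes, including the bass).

The written figures 6 are shorthand for 6/3: the 3 is implied.
A third above C# in this key is E.
A sixth above C# in this key is A.
Together with the bass C#, this spells A major in first inversion.

C#, E, A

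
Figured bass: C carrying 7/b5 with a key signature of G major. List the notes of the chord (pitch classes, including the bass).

C, E, Gb, B

The written figures 7/b5 are shorthand for 7/5/3: the 3 is implied.
A third above C in this key is E.
A fifth above C in this key is G, lowered to Gb by the flat.
A seventh above C in this key is B.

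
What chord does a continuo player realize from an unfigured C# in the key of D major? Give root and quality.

C# diminished

An unfigured bass indicates a triad in root position.
In root position the bass is the root, so the root is C#.
The chord tones are C#, E, G, giving C# diminished.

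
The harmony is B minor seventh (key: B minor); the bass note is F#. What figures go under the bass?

4/3

F# is the fifth of B minor seventh, so the chord is in second inversion.
A seventh chord in second inversion is figured 6/4/3, conventionally abbreviated 4/3.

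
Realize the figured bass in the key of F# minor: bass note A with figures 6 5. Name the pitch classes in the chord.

The written figures 6 5 are shorthand for 6/5/3: the 3 is implied.
A third above A in this key is C#.
A fifth above A in this key is E.
A sixth above A in this key is F#.
Together with the bass A, this spells F# minor seventh in first inversion.

A, C#, E, F#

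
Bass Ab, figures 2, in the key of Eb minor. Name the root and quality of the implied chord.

Bb minor seventh

The figures 2 indicate a seventh chord in third inversion.
In third inversion the root lies a second above the bass: a second above Ab in Eb minor is Bb.
The chord tones are Ab, Bb, Db, F, giving Bb minor seventh.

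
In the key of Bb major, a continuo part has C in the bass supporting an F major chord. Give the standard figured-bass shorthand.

6/4

C is the fifth of F major, so the chord is in second inversion.
A triad in second inversion is figured 6/4, conventionally abbreviated 6/4.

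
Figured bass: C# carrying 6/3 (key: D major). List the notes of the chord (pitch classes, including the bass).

A third above C# in this key is E.
A sixth above C# in this key is A.
Together with the bass C#, this spells A major in first inversion.

C#, E, A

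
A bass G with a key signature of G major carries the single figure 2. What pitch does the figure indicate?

Counting 1 letter step above G lands on A; in G major, that letter is A.

A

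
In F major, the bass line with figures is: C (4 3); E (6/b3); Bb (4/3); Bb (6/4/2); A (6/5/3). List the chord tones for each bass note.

C (6/4/3): C, E, F, A.
E (6/b3): E, Gb, C.
Bb (6/4/3): Bb, D, E, G.
Bb (6/4/2): Bb, C, E, G.
A (6/5/3): A, C, E, F.

C, E, F, A | E, Gb, C | Bb, D, E, G | Bb, C, E, G | A, C, E, F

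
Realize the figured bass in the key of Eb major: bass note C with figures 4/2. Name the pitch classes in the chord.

The written figures 4/2 are shorthand for 6/4/2: the 6 is implied.
A second above C in this key is D.
A fourth above C in this key is F.
A sixth above C in this key is Ab.
Together with the bass C, this spells D half-diminished seventh in third inversion.

C, D, F, Ab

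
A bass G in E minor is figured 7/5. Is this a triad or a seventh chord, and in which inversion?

7/5 is shorthand for 7/5/3.
Intervals of 7/5/3 above the bass form a seventh chord; the bass is the root, so this is root position.

seventh chord, root position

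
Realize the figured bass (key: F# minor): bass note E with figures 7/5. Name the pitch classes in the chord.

The written figures 7/5 are shorthand for 7/5/3: the 3 is implied.
A third above E in this key is G#.
A fifth above E in this key is B.
A seventh above E in this key is D.
Together with the bass E, this spells E dominant seventh in root position.

E, G#, B, D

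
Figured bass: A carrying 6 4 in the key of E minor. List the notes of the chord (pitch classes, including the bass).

A fourth above A in this key is D.
A sixth above A in this key is F#.
Together with the bass A, this spells D major in second inversion.

A, D, F#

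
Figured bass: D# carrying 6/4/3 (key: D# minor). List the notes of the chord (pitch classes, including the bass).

A third above D# in this key is F#.
A fourth above D# in this key is G#.
A sixth above D# in this key is B.
Together with the bass D#, this spells G# minor seventh in second inversion.

D#, F#, G#, B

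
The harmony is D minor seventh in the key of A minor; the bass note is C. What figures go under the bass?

4/2

C is the seventh of D minor seventh, so the chord is in third inversion.
A seventh chord in third inversion is figured 6/4/2, conventionally abbreviated 4/2.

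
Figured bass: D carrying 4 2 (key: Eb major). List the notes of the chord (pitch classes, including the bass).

The written figures 4 2 are shorthand for 6/4/2: the 6 is implied.
A second above D in this key is Eb.
A fourth above D in this key is G.
A sixth above D in this key is Bb.
Together with the bass D, this spells Eb major seventh in third inversion.

D, Eb, G, Bb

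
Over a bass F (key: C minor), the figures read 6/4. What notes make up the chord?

F, Bb, D

A fourth above F in this key is Bb.
A sixth above F in this key is D.
Together with the bass F, this spells Bb major in second inversion.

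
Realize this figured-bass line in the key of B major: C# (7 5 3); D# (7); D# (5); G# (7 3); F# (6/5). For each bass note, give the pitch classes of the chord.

C#, E, G#, B | D#, F#, A#, C# | D#, F#, A# | G#, B, D#, F# | F#, A#, C#, D#

C# (7/5/3): C#, E, G#, B.
D# (7/5/3): D#, F#, A#, C#.
D# (5/3): D#, F#, A#.
G# (7/5/3): G#, B, D#, F#.
F# (6/5/3): F#, A#, C#, D#.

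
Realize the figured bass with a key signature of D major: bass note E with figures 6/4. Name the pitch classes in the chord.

E, A, C#

A fourth above E in this key is A.
A sixth above E in this key is C#.
Together with the bass E, this spells A major in second inversion.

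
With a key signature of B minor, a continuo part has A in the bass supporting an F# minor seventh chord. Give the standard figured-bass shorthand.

A is the third of F# minor seventh, so the chord is in first inversion.
A seventh chord in first inversion is figured 6/5/3, conventionally abbreviated 6/5.

6/5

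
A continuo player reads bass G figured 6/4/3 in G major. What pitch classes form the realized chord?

A third above G in this key is B.
A fourth above G in this key is C.
A sixth above G in this key is E.
Together with the bass G, this spells C major seventh in second inversion.

G, B, C, E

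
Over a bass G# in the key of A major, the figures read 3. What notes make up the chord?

The written figures 3 are shorthand for 5/3: the 5 is implied.
A third above G# in this key is B.
A fifth above G# in this key is D.
Together with the bass G#, this spells G# diminished in root position.

G#, B, D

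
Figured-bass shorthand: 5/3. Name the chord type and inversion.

triad, root position

Intervals of 5/3 above the bass form a triad; the bass is the root, so this is root position.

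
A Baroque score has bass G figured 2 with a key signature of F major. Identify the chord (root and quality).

The figures 2 indicate a seventh chord in third inversion.
In third inversion the root lies a second above the bass: a second above G in F major is A.
The chord tones are G, A, C, E, giving A minor seventh.

A minor seventh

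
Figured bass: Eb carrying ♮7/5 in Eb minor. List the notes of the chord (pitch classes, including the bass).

Eb, Gb, Bb, D

The written figures ♮7/5 are shorthand for 7/5/3: the 3 is implied.
A third above Eb in this key is Gb.
A fifth above Eb in this key is Bb.
A seventh above Eb in this key is Db, made natural (D) by the ♮ figure.
Together with the bass Eb, this spells Eb minor-major seventh in root position.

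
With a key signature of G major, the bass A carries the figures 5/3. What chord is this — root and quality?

A minor

The figures 5/3 indicate a triad in root position.
In root position the bass is the root, so the root is A.
The chord tones are A, C, E, giving A minor.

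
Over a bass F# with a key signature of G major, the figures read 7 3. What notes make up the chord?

The written figures 7 3 are shorthand for 7/5/3: the 5 is implied.
A third above F# in this key is A.
A fifth above F# in this key is C.
A seventh above F# in this key is E.
Together with the bass F#, this spells F# half-diminished seventh in root position.

F#, A, C, E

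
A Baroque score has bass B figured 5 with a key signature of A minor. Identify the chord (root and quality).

The figures 5 indicate a triad in root position.
In root position the bass is the root, so the root is B.
The chord tones are B, D, F, giving B diminished.

B diminished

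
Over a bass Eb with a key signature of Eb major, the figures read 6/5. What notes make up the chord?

Eb, G, Bb, C

The written figures 6/5 are shorthand for 6/5/3: the 3 is implied.
A third above Eb in this key is G.
A fifth above Eb in this key is Bb.
A sixth above Eb in this key is C.
Together with the bass Eb, this spells C minor seventh in first inversion.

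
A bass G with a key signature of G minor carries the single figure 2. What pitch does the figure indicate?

Counting 1 letter step above G lands on A; in G minor, that letter is A.

A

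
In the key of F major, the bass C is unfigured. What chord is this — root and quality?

C major

An unfigured bass indicates a triad in root position.
In root position the bass is the root, so the root is C.
The chord tones are C, E, G, giving C major.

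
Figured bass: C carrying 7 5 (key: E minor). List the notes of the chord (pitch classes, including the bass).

The written figures 7 5 are shorthand for 7/5/3: the 3 is implied.
A third above C in this key is E.
A fifth above C in this key is G.
A seventh above C in this key is B.
Together with the bass C, this spells C major seventh in root position.

C, E, G, B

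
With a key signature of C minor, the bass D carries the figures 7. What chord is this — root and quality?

The figures 7 indicate a seventh chord in root position.
In root position the bass is the root, so the root is D.
The chord tones are D, F, Ab, C, giving D half-diminished seventh.

D half-diminished seventh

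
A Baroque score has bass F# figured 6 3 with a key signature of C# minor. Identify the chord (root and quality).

D# diminished

The figures 6 3 indicate a triad in first inversion.
In first inversion the root lies a sixth above the bass: a sixth above F# in C# minor is D#.
The chord tones are F#, A, D#, giving D# diminished.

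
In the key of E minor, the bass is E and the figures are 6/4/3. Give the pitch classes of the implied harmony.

A third above E in this key is G.
A fourth above E in this key is A.
A sixth above E in this key is C.
Together with the bass E, this spells A minor seventh in second inversion.

E, G, A, C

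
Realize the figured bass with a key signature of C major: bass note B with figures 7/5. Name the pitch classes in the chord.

The written figures 7/5 are shorthand for 7/5/3: the 3 is implied.
A third above B in this key is D.
A fifth above B in this key is F.
A seventh above B in this key is A.
Together with the bass B, this spells B half-diminished seventh in root position.

B, D, F, A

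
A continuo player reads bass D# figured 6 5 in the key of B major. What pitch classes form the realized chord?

The written figures 6 5 are shorthand for 6/5/3: the 3 is implied.
A third above D# in this key is F#.
A fifth above D# in this key is A#.
A sixth above D# in this key is B.
Together with the bass D#, this spells B major seventh in first inversion.

D#, F#, A#, B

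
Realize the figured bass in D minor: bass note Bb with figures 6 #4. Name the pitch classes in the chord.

Bb, E#, G

A fourth above Bb in this key is E, raised to E# by the sharp.
A sixth above Bb in this key is G.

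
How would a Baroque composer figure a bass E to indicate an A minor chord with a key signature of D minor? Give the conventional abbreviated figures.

6/4

E is the fifth of A minor, so the chord is in second inversion.
A triad in second inversion is figured 6/4, conventionally abbreviated 6/4.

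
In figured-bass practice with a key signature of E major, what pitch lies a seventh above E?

D#

Counting 6 letter steps above E lands on D; in E major, that letter is D#.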